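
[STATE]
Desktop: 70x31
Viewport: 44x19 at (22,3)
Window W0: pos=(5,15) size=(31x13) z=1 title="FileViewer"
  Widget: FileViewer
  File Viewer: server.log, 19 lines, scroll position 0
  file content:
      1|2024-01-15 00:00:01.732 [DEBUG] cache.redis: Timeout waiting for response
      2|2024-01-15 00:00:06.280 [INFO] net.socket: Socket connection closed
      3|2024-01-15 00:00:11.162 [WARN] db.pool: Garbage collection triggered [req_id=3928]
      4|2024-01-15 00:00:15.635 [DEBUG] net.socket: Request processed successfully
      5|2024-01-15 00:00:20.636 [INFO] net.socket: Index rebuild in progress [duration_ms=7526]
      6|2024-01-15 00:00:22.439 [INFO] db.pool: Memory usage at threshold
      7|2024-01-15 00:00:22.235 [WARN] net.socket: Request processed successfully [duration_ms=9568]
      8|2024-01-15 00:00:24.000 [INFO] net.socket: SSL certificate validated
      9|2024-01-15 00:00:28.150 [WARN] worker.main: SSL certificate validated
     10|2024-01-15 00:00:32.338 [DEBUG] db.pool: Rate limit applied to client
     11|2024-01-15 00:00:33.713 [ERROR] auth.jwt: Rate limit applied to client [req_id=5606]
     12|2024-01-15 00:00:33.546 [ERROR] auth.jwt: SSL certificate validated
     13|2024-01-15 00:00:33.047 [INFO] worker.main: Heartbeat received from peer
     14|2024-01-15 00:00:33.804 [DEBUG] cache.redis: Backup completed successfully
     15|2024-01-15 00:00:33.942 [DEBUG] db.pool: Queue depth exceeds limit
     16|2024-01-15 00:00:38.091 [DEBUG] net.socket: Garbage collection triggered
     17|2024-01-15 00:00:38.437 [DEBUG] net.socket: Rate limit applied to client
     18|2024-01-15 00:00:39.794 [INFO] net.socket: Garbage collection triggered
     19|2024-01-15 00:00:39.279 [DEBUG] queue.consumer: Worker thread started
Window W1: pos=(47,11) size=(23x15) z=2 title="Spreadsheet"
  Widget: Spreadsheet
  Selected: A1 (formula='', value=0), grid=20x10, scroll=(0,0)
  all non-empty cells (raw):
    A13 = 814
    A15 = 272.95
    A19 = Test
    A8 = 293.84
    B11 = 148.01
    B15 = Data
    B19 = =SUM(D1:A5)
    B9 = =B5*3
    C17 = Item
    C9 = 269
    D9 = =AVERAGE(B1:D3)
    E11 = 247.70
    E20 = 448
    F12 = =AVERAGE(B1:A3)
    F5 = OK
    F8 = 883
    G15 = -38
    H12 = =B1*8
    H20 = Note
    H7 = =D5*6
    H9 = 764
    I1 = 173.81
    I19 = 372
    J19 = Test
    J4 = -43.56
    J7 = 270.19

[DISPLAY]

                                            
                                            
                                            
                                            
                                            
                                            
                                            
                                            
                         ┏━━━━━━━━━━━━━━━━━━
                         ┃ Spreadsheet      
                         ┠──────────────────
                         ┃A1:               
━━━━━━━━━━━━━┓           ┃       A       B  
             ┃           ┃------------------
─────────────┨           ┃  1      [0]      
:01.732 [DEB▲┃           ┃  2        0      
:06.280 [INF█┃           ┃  3        0      
:11.162 [WAR░┃           ┃  4        0      
:15.635 [DEB░┃           ┃  5        0      


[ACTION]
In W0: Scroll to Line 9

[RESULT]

                                            
                                            
                                            
                                            
                                            
                                            
                                            
                                            
                         ┏━━━━━━━━━━━━━━━━━━
                         ┃ Spreadsheet      
                         ┠──────────────────
                         ┃A1:               
━━━━━━━━━━━━━┓           ┃       A       B  
             ┃           ┃------------------
─────────────┨           ┃  1      [0]      
:28.150 [WAR▲┃           ┃  2        0      
:32.338 [DEB░┃           ┃  3        0      
:33.713 [ERR░┃           ┃  4        0      
:33.546 [ERR░┃           ┃  5        0      


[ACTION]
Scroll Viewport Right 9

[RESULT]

                                            
                                            
                                            
                                            
                                            
                                            
                                            
                                            
                     ┏━━━━━━━━━━━━━━━━━━━━━┓
                     ┃ Spreadsheet         ┃
                     ┠─────────────────────┨
                     ┃A1:                  ┃
━━━━━━━━━┓           ┃       A       B     ┃
         ┃           ┃---------------------┃
─────────┨           ┃  1      [0]       0 ┃
150 [WAR▲┃           ┃  2        0       0 ┃
338 [DEB░┃           ┃  3        0       0 ┃
713 [ERR░┃           ┃  4        0       0 ┃
546 [ERR░┃           ┃  5        0       0 ┃


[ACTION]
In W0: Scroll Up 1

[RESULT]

                                            
                                            
                                            
                                            
                                            
                                            
                                            
                                            
                     ┏━━━━━━━━━━━━━━━━━━━━━┓
                     ┃ Spreadsheet         ┃
                     ┠─────────────────────┨
                     ┃A1:                  ┃
━━━━━━━━━┓           ┃       A       B     ┃
         ┃           ┃---------------------┃
─────────┨           ┃  1      [0]       0 ┃
000 [INF▲┃           ┃  2        0       0 ┃
150 [WAR░┃           ┃  3        0       0 ┃
338 [DEB░┃           ┃  4        0       0 ┃
713 [ERR░┃           ┃  5        0       0 ┃


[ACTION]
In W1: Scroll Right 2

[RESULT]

                                            
                                            
                                            
                                            
                                            
                                            
                                            
                                            
                     ┏━━━━━━━━━━━━━━━━━━━━━┓
                     ┃ Spreadsheet         ┃
                     ┠─────────────────────┨
                     ┃A1:                  ┃
━━━━━━━━━┓           ┃       C       D     ┃
         ┃           ┃---------------------┃
─────────┨           ┃  1        0       0 ┃
000 [INF▲┃           ┃  2        0       0 ┃
150 [WAR░┃           ┃  3        0       0 ┃
338 [DEB░┃           ┃  4        0       0 ┃
713 [ERR░┃           ┃  5        0       0 ┃


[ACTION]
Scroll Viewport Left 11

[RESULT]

                                            
                                            
                                            
                                            
                                            
                                            
                                            
                                            
                                ┏━━━━━━━━━━━
                                ┃ Spreadshee
                                ┠───────────
                                ┃A1:        
━━━━━━━━━━━━━━━━━━━━┓           ┃       C   
er                  ┃           ┃-----------
────────────────────┨           ┃  1        
5 00:00:24.000 [INF▲┃           ┃  2        
5 00:00:28.150 [WAR░┃           ┃  3        
5 00:00:32.338 [DEB░┃           ┃  4        
5 00:00:33.713 [ERR░┃           ┃  5        


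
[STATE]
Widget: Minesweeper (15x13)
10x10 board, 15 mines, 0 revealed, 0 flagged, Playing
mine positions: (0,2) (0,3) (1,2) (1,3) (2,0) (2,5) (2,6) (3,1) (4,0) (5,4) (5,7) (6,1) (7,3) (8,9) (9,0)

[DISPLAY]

■■■■■■■■■■     
■■■■■■■■■■     
■■■■■■■■■■     
■■■■■■■■■■     
■■■■■■■■■■     
■■■■■■■■■■     
■■■■■■■■■■     
■■■■■■■■■■     
■■■■■■■■■■     
■■■■■■■■■■     
               
               
               


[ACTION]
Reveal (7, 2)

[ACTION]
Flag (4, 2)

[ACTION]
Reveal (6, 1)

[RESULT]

■■✹✹■■■■■■     
■■✹✹■■■■■■     
✹■■■■✹✹■■■     
■✹■■■■■■■■     
✹■⚑■■■■■■■     
■■■■✹■■✹■■     
■✹■■■■■■■■     
■■2✹■■■■■■     
■■■■■■■■■✹     
✹■■■■■■■■■     
               
               
               


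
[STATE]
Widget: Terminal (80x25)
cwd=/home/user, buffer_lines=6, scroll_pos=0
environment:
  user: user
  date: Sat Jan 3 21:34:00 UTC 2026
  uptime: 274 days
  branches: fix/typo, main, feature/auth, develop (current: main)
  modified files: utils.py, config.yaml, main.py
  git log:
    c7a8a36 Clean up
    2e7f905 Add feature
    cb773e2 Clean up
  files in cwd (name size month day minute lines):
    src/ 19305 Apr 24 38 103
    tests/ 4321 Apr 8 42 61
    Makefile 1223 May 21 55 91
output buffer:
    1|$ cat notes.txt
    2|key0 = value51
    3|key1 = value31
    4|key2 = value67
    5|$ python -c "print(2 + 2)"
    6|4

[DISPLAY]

$ cat notes.txt                                                                 
key0 = value51                                                                  
key1 = value31                                                                  
key2 = value67                                                                  
$ python -c "print(2 + 2)"                                                      
4                                                                               
$ █                                                                             
                                                                                
                                                                                
                                                                                
                                                                                
                                                                                
                                                                                
                                                                                
                                                                                
                                                                                
                                                                                
                                                                                
                                                                                
                                                                                
                                                                                
                                                                                
                                                                                
                                                                                
                                                                                


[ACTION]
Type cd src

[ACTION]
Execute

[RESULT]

$ cat notes.txt                                                                 
key0 = value51                                                                  
key1 = value31                                                                  
key2 = value67                                                                  
$ python -c "print(2 + 2)"                                                      
4                                                                               
$ cd src                                                                        
                                                                                
$ █                                                                             
                                                                                
                                                                                
                                                                                
                                                                                
                                                                                
                                                                                
                                                                                
                                                                                
                                                                                
                                                                                
                                                                                
                                                                                
                                                                                
                                                                                
                                                                                
                                                                                


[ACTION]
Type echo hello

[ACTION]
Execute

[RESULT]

$ cat notes.txt                                                                 
key0 = value51                                                                  
key1 = value31                                                                  
key2 = value67                                                                  
$ python -c "print(2 + 2)"                                                      
4                                                                               
$ cd src                                                                        
                                                                                
$ echo hello                                                                    
hello                                                                           
$ █                                                                             
                                                                                
                                                                                
                                                                                
                                                                                
                                                                                
                                                                                
                                                                                
                                                                                
                                                                                
                                                                                
                                                                                
                                                                                
                                                                                
                                                                                


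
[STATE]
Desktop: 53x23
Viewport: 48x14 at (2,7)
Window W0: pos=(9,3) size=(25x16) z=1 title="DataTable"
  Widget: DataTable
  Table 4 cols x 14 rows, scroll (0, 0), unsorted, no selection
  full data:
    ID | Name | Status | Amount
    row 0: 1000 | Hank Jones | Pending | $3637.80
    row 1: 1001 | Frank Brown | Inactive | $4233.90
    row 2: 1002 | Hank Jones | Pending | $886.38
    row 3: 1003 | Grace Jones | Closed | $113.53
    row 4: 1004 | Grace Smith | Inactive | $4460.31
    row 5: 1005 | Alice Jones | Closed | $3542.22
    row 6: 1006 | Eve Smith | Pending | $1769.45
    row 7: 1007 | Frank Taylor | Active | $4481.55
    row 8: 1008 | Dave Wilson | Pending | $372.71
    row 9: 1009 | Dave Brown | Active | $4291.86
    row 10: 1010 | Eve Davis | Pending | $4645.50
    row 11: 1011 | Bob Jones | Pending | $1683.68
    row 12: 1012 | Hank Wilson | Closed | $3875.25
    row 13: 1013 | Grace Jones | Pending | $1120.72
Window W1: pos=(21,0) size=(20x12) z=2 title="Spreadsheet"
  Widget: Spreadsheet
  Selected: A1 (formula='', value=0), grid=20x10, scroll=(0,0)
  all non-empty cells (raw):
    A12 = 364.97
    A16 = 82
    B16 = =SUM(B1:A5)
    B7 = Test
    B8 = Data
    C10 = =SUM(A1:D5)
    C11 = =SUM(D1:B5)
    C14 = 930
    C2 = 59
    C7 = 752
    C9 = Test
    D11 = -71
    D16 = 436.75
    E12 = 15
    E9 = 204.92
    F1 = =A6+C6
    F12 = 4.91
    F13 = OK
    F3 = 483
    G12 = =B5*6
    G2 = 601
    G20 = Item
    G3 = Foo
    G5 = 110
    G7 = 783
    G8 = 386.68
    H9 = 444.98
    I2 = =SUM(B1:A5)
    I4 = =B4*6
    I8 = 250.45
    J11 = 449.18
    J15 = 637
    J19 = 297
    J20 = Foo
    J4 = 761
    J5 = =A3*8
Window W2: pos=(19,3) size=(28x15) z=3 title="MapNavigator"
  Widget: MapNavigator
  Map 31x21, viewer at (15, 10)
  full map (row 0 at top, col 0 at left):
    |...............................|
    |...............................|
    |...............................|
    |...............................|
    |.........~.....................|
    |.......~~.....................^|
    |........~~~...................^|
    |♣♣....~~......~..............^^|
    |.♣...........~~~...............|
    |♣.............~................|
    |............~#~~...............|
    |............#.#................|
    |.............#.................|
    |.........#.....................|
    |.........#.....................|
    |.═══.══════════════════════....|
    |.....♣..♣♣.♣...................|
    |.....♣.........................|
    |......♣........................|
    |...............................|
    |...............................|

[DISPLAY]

       ┃────┼────┃......~~~.................┃   
       ┃1000│Hank┃....~~......~.............┃   
       ┃1001│Fran┃...........~~~............┃   
       ┃1002│Hank┃............~.............┃   
       ┃1003│Grac┃..........~#~@............┃   
       ┃1004│Grac┃..........#.#.............┃   
       ┃1005│Alic┃...........#..............┃   
       ┃1006│Eve ┃.......#..................┃   
       ┃1007│Fran┃.......#..................┃   
       ┃1008│Dave┃══.══════════════════════.┃   
       ┃1009│Dave┗━━━━━━━━━━━━━━━━━━━━━━━━━━┛   
       ┗━━━━━━━━━━━━━━━━━━━━━━━┛                
                                                
                                                


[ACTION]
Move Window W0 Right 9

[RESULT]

                ┃┃......~~~.................┃   
                ┃┃....~~......~.............┃   
                ┃┃...........~~~............┃   
                ┃┃............~.............┃   
                ┃┃..........~#~@............┃   
                ┃┃..........#.#.............┃   
                ┃┃...........#..............┃   
                ┃┃.......#..................┃   
                ┃┃.......#..................┃   
                ┃┃══.══════════════════════.┃   
                ┃┗━━━━━━━━━━━━━━━━━━━━━━━━━━┛   
                ┗━━━━━━━━━━━━━━━━━━━━━━━┛       
                                                
                                                


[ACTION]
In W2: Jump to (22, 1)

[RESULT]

                ┃┃                          ┃   
                ┃┃                          ┃   
                ┃┃                          ┃   
                ┃┃......................    ┃   
                ┃┃.............@........    ┃   
                ┃┃......................    ┃   
                ┃┃......................    ┃   
                ┃┃~.....................    ┃   
                ┃┃.....................^    ┃   
                ┃┃~~...................^    ┃   
                ┃┗━━━━━━━━━━━━━━━━━━━━━━━━━━┛   
                ┗━━━━━━━━━━━━━━━━━━━━━━━┛       
                                                
                                                


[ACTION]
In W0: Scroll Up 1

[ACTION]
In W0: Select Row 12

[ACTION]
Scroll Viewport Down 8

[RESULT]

                ┃┃                          ┃   
                ┃┃......................    ┃   
                ┃┃.............@........    ┃   
                ┃┃......................    ┃   
                ┃┃......................    ┃   
                ┃┃~.....................    ┃   
                ┃┃.....................^    ┃   
                ┃┃~~...................^    ┃   
                ┃┗━━━━━━━━━━━━━━━━━━━━━━━━━━┛   
                ┗━━━━━━━━━━━━━━━━━━━━━━━┛       
                                                
                                                
                                                
                                                


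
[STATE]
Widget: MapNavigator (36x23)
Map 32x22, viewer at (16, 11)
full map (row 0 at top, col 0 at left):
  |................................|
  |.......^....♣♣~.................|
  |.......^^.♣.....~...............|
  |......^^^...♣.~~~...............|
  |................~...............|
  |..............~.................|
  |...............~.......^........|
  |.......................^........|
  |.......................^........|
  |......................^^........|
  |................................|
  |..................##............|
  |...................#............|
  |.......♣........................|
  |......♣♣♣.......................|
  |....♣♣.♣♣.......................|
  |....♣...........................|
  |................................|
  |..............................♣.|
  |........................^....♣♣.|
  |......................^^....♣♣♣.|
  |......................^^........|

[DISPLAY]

  ................................  
  .......^....♣♣~.................  
  .......^^.♣.....~...............  
  ......^^^...♣.~~~...............  
  ................~...............  
  ..............~.................  
  ...............~.......^........  
  .......................^........  
  .......................^........  
  ......................^^........  
  ................................  
  ................@.##............  
  ...................#............  
  .......♣........................  
  ......♣♣♣.......................  
  ....♣♣.♣♣.......................  
  ....♣...........................  
  ................................  
  ..............................♣.  
  ........................^....♣♣.  
  ......................^^....♣♣♣.  
  ......................^^........  
                                    


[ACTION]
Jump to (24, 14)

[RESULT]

^^^...♣.~~~...............          
..........~...............          
........~.................          
.........~.......^........          
.................^........          
.................^........          
................^^........          
..........................          
............##............          
.............#............          
.♣........................          
♣♣♣...............@.......          
.♣♣.......................          
..........................          
..........................          
........................♣.          
..................^....♣♣.          
................^^....♣♣♣.          
................^^........          
                                    
                                    
                                    
                                    


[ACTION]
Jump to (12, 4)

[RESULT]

                                    
                                    
                                    
                                    
                                    
                                    
                                    
      ..............................
      .......^....♣♣~...............
      .......^^.♣.....~.............
      ......^^^...♣.~~~.............
      ............@...~.............
      ..............~...............
      ...............~.......^......
      .......................^......
      .......................^......
      ......................^^......
      ..............................
      ..................##..........
      ...................#..........
      .......♣......................
      ......♣♣♣.....................
      ....♣♣.♣♣.....................


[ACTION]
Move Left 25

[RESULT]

                                    
                                    
                                    
                                    
                                    
                                    
                                    
                  ..................
                  .......^....♣♣~...
                  .......^^.♣.....~.
                  ......^^^...♣.~~~.
                  @...............~.
                  ..............~...
                  ...............~..
                  ..................
                  ..................
                  ..................
                  ..................
                  ..................
                  ..................
                  .......♣..........
                  ......♣♣♣.........
                  ....♣♣.♣♣.........


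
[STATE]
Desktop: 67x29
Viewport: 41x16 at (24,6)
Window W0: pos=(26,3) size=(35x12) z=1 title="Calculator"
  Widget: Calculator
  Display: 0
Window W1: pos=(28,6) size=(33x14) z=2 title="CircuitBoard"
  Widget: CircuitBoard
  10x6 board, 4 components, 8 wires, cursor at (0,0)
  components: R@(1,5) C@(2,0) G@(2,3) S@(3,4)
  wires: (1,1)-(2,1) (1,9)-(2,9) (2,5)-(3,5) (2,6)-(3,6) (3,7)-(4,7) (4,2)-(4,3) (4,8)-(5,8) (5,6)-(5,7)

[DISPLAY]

  ┃ ┏━━━━━━━━━━━━━━━━━━━━━━━━━━━━━━━┓    
  ┃┌┃ CircuitBoard                  ┃    
  ┃│┠───────────────────────────────┨    
  ┃├┃   0 1 2 3 4 5 6 7 8 9         ┃    
  ┃│┃0  [.]                         ┃    
  ┃├┃                               ┃    
  ┃│┃1       ·               R      ┃    
  ┃└┃        │                      ┃    
  ┗━┃2   C   ·       G       ·   ·  ┃    
    ┃                        │   │  ┃    
    ┃3                   S   ·   ·  ┃    
    ┃                               ┃    
    ┃4           · ─ ·              ┃    
    ┗━━━━━━━━━━━━━━━━━━━━━━━━━━━━━━━┛    
                                         
                                         


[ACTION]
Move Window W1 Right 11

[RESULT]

  ┃       ┏━━━━━━━━━━━━━━━━━━━━━━━━━━━━━━
  ┃┌───┬──┃ CircuitBoard                 
  ┃│ 7 │ 8┠──────────────────────────────
  ┃├───┼──┃   0 1 2 3 4 5 6 7 8 9        
  ┃│ 4 │ 5┃0  [.]                        
  ┃├───┼──┃                              
  ┃│ 1 │ 2┃1       ·               R     
  ┃└───┴──┃        │                     
  ┗━━━━━━━┃2   C   ·       G       ·   · 
          ┃                        │   │ 
          ┃3                   S   ·   · 
          ┃                              
          ┃4           · ─ ·             
          ┗━━━━━━━━━━━━━━━━━━━━━━━━━━━━━━
                                         
                                         


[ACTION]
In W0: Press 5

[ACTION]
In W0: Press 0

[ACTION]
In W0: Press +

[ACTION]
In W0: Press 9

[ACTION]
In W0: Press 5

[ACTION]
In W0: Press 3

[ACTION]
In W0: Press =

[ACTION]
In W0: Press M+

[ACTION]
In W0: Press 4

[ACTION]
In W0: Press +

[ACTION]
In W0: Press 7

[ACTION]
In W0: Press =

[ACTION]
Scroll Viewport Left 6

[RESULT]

        ┃       ┏━━━━━━━━━━━━━━━━━━━━━━━━
        ┃┌───┬──┃ CircuitBoard           
        ┃│ 7 │ 8┠────────────────────────
        ┃├───┼──┃   0 1 2 3 4 5 6 7 8 9  
        ┃│ 4 │ 5┃0  [.]                  
        ┃├───┼──┃                        
        ┃│ 1 │ 2┃1       ·               
        ┃└───┴──┃        │               
        ┗━━━━━━━┃2   C   ·       G       
                ┃                        
                ┃3                   S   
                ┃                        
                ┃4           · ─ ·       
                ┗━━━━━━━━━━━━━━━━━━━━━━━━
                                         
                                         


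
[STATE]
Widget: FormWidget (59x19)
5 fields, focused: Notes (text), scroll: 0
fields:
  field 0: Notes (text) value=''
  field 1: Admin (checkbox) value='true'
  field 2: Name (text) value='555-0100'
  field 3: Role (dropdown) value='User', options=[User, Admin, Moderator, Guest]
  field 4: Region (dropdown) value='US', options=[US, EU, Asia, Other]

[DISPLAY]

> Notes:      [                                           ]
  Admin:      [x]                                          
  Name:       [555-0100                                   ]
  Role:       [User                                      ▼]
  Region:     [US                                        ▼]
                                                           
                                                           
                                                           
                                                           
                                                           
                                                           
                                                           
                                                           
                                                           
                                                           
                                                           
                                                           
                                                           
                                                           


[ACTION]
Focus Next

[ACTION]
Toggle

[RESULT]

  Notes:      [                                           ]
> Admin:      [ ]                                          
  Name:       [555-0100                                   ]
  Role:       [User                                      ▼]
  Region:     [US                                        ▼]
                                                           
                                                           
                                                           
                                                           
                                                           
                                                           
                                                           
                                                           
                                                           
                                                           
                                                           
                                                           
                                                           
                                                           


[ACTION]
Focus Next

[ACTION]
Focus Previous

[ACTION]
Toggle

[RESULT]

  Notes:      [                                           ]
> Admin:      [x]                                          
  Name:       [555-0100                                   ]
  Role:       [User                                      ▼]
  Region:     [US                                        ▼]
                                                           
                                                           
                                                           
                                                           
                                                           
                                                           
                                                           
                                                           
                                                           
                                                           
                                                           
                                                           
                                                           
                                                           


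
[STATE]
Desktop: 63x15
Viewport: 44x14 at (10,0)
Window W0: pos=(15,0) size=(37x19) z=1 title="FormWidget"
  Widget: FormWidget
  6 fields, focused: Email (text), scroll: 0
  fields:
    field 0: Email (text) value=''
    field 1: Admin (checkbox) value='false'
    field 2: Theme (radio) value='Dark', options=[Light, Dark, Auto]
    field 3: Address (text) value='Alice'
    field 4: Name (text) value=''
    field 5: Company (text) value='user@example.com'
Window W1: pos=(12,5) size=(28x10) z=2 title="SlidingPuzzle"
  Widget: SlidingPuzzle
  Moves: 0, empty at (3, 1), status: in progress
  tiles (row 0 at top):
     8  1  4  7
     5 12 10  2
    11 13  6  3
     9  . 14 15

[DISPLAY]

     ┏━━━━━━━━━━━━━━━━━━━━━━━━━━━━━━━━━━━┓  
     ┃ FormWidget                        ┃  
     ┠───────────────────────────────────┨  
     ┃> Email:      [                   ]┃  
     ┃  Admin:      [ ]                  ┃  
  ┏━━━━━━━━━━━━━━━━━━━━━━━━━━┓ (●) Dark  ┃  
  ┃ SlidingPuzzle            ┃          ]┃  
  ┠──────────────────────────┨          ]┃  
  ┃┌────┬────┬────┬────┐     ┃ple.com   ]┃  
  ┃│  8 │  1 │  4 │  7 │     ┃           ┃  
  ┃├────┼────┼────┼────┤     ┃           ┃  
  ┃│  5 │ 12 │ 10 │  2 │     ┃           ┃  
  ┃├────┼────┼────┼────┤     ┃           ┃  
  ┃│ 11 │ 13 │  6 │  3 │     ┃           ┃  


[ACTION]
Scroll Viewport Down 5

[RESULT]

     ┃ FormWidget                        ┃  
     ┠───────────────────────────────────┨  
     ┃> Email:      [                   ]┃  
     ┃  Admin:      [ ]                  ┃  
  ┏━━━━━━━━━━━━━━━━━━━━━━━━━━┓ (●) Dark  ┃  
  ┃ SlidingPuzzle            ┃          ]┃  
  ┠──────────────────────────┨          ]┃  
  ┃┌────┬────┬────┬────┐     ┃ple.com   ]┃  
  ┃│  8 │  1 │  4 │  7 │     ┃           ┃  
  ┃├────┼────┼────┼────┤     ┃           ┃  
  ┃│  5 │ 12 │ 10 │  2 │     ┃           ┃  
  ┃├────┼────┼────┼────┤     ┃           ┃  
  ┃│ 11 │ 13 │  6 │  3 │     ┃           ┃  
  ┗━━━━━━━━━━━━━━━━━━━━━━━━━━┛           ┃  


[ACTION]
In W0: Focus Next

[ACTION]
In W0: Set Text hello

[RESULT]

     ┃ FormWidget                        ┃  
     ┠───────────────────────────────────┨  
     ┃  Email:      [                   ]┃  
     ┃> Admin:      [ ]                  ┃  
  ┏━━━━━━━━━━━━━━━━━━━━━━━━━━┓ (●) Dark  ┃  
  ┃ SlidingPuzzle            ┃          ]┃  
  ┠──────────────────────────┨          ]┃  
  ┃┌────┬────┬────┬────┐     ┃ple.com   ]┃  
  ┃│  8 │  1 │  4 │  7 │     ┃           ┃  
  ┃├────┼────┼────┼────┤     ┃           ┃  
  ┃│  5 │ 12 │ 10 │  2 │     ┃           ┃  
  ┃├────┼────┼────┼────┤     ┃           ┃  
  ┃│ 11 │ 13 │  6 │  3 │     ┃           ┃  
  ┗━━━━━━━━━━━━━━━━━━━━━━━━━━┛           ┃  


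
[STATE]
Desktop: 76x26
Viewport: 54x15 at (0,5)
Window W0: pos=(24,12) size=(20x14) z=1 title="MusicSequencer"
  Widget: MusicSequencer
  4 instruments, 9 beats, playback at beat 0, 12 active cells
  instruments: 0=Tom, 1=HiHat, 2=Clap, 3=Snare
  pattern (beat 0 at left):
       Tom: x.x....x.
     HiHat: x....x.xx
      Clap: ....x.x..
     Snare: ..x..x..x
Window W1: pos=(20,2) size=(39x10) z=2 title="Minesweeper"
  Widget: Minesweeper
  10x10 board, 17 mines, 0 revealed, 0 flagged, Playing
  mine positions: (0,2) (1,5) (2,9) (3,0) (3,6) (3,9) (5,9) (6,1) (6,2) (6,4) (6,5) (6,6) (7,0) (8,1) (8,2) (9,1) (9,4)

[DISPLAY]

                    ┃■■■■■■■■■■                       
                    ┃■■■■■■■■■■                       
                    ┃■■■■■■■■■■                       
                    ┃■■■■■■■■■■                       
                    ┃■■■■■■■■■■                       
                    ┃■■■■■■■■■■                       
                    ┗━━━━━━━━━━━━━━━━━━━━━━━━━━━━━━━━━
                        ┏━━━━━━━━━━━━━━━━━━┓          
                        ┃ MusicSequencer   ┃          
                        ┠──────────────────┨          
                        ┃      ▼12345678   ┃          
                        ┃   Tom█·█····█·   ┃          
                        ┃ HiHat█····█·██   ┃          
                        ┃  Clap····█·█··   ┃          
                        ┃ Snare··█··█··█   ┃          


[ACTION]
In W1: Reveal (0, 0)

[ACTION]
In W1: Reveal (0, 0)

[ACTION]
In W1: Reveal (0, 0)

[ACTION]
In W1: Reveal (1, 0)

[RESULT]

                    ┃ 1■■■■■■■■                       
                    ┃ 1■■■■■■■■                       
                    ┃11■■■■■■■■                       
                    ┃■■■■■■■■■■                       
                    ┃■■■■■■■■■■                       
                    ┃■■■■■■■■■■                       
                    ┗━━━━━━━━━━━━━━━━━━━━━━━━━━━━━━━━━
                        ┏━━━━━━━━━━━━━━━━━━┓          
                        ┃ MusicSequencer   ┃          
                        ┠──────────────────┨          
                        ┃      ▼12345678   ┃          
                        ┃   Tom█·█····█·   ┃          
                        ┃ HiHat█····█·██   ┃          
                        ┃  Clap····█·█··   ┃          
                        ┃ Snare··█··█··█   ┃          
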